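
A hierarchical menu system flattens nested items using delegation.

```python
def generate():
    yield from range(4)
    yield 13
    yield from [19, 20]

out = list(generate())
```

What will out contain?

Step 1: Trace yields in order:
  yield 0
  yield 1
  yield 2
  yield 3
  yield 13
  yield 19
  yield 20
Therefore out = [0, 1, 2, 3, 13, 19, 20].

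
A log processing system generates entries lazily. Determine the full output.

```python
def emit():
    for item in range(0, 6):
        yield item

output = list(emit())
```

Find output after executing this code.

Step 1: The generator yields each value from range(0, 6).
Step 2: list() consumes all yields: [0, 1, 2, 3, 4, 5].
Therefore output = [0, 1, 2, 3, 4, 5].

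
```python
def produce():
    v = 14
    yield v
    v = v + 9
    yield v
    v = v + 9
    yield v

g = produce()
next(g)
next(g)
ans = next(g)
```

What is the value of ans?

Step 1: Trace through generator execution:
  Yield 1: v starts at 14, yield 14
  Yield 2: v = 14 + 9 = 23, yield 23
  Yield 3: v = 23 + 9 = 32, yield 32
Step 2: First next() gets 14, second next() gets the second value, third next() yields 32.
Therefore ans = 32.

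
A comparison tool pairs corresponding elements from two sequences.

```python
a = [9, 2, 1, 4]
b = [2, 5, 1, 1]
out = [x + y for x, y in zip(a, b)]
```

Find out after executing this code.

Step 1: Add corresponding elements:
  9 + 2 = 11
  2 + 5 = 7
  1 + 1 = 2
  4 + 1 = 5
Therefore out = [11, 7, 2, 5].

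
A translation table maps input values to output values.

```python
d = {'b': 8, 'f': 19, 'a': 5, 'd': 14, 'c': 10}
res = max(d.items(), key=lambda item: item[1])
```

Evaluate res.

Step 1: Find item with maximum value:
  ('b', 8)
  ('f', 19)
  ('a', 5)
  ('d', 14)
  ('c', 10)
Step 2: Maximum value is 19 at key 'f'.
Therefore res = ('f', 19).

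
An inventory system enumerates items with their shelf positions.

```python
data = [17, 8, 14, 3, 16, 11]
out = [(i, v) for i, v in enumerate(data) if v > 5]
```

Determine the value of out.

Step 1: Filter enumerate([17, 8, 14, 3, 16, 11]) keeping v > 5:
  (0, 17): 17 > 5, included
  (1, 8): 8 > 5, included
  (2, 14): 14 > 5, included
  (3, 3): 3 <= 5, excluded
  (4, 16): 16 > 5, included
  (5, 11): 11 > 5, included
Therefore out = [(0, 17), (1, 8), (2, 14), (4, 16), (5, 11)].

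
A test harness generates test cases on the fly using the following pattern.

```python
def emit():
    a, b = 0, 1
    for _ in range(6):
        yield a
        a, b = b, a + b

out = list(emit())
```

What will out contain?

Step 1: Fibonacci-like sequence starting with a=0, b=1:
  Iteration 1: yield a=0, then a,b = 1,1
  Iteration 2: yield a=1, then a,b = 1,2
  Iteration 3: yield a=1, then a,b = 2,3
  Iteration 4: yield a=2, then a,b = 3,5
  Iteration 5: yield a=3, then a,b = 5,8
  Iteration 6: yield a=5, then a,b = 8,13
Therefore out = [0, 1, 1, 2, 3, 5].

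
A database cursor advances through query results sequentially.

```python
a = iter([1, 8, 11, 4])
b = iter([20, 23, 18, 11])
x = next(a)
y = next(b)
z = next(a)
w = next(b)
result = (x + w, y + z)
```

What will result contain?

Step 1: a iterates [1, 8, 11, 4], b iterates [20, 23, 18, 11].
Step 2: x = next(a) = 1, y = next(b) = 20.
Step 3: z = next(a) = 8, w = next(b) = 23.
Step 4: result = (1 + 23, 20 + 8) = (24, 28).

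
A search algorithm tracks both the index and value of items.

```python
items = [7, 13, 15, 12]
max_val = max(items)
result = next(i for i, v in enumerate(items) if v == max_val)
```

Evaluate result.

Step 1: max([7, 13, 15, 12]) = 15.
Step 2: Find first index where value == 15:
  Index 0: 7 != 15
  Index 1: 13 != 15
  Index 2: 15 == 15, found!
Therefore result = 2.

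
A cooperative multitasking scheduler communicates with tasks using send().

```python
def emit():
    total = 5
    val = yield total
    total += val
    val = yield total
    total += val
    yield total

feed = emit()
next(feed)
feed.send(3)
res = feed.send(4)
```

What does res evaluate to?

Step 1: next() -> yield total=5.
Step 2: send(3) -> val=3, total = 5+3 = 8, yield 8.
Step 3: send(4) -> val=4, total = 8+4 = 12, yield 12.
Therefore res = 12.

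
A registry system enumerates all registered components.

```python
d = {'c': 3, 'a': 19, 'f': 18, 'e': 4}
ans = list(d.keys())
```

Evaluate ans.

Step 1: d.keys() returns the dictionary keys in insertion order.
Therefore ans = ['c', 'a', 'f', 'e'].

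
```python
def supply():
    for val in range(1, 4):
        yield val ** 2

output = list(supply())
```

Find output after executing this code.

Step 1: For each val in range(1, 4), yield val**2:
  val=1: yield 1**2 = 1
  val=2: yield 2**2 = 4
  val=3: yield 3**2 = 9
Therefore output = [1, 4, 9].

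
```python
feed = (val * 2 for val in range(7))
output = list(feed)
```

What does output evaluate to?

Step 1: For each val in range(7), compute val*2:
  val=0: 0*2 = 0
  val=1: 1*2 = 2
  val=2: 2*2 = 4
  val=3: 3*2 = 6
  val=4: 4*2 = 8
  val=5: 5*2 = 10
  val=6: 6*2 = 12
Therefore output = [0, 2, 4, 6, 8, 10, 12].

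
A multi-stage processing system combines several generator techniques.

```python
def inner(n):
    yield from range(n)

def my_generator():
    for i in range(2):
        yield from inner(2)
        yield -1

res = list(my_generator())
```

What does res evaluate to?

Step 1: For each i in range(2):
  i=0: yield from inner(2) -> [0, 1], then yield -1
  i=1: yield from inner(2) -> [0, 1], then yield -1
Therefore res = [0, 1, -1, 0, 1, -1].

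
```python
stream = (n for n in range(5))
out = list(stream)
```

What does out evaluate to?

Step 1: Generator expression iterates range(5): [0, 1, 2, 3, 4].
Step 2: list() collects all values.
Therefore out = [0, 1, 2, 3, 4].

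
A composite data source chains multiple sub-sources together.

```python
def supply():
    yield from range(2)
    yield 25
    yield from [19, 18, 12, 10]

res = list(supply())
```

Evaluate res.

Step 1: Trace yields in order:
  yield 0
  yield 1
  yield 25
  yield 19
  yield 18
  yield 12
  yield 10
Therefore res = [0, 1, 25, 19, 18, 12, 10].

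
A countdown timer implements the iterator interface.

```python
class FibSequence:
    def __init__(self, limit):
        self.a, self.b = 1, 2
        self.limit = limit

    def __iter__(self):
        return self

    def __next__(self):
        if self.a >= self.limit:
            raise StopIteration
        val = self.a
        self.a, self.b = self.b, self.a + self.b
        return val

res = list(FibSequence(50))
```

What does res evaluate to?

Step 1: Fibonacci-like sequence (a=1, b=2) until >= 50:
  Yield 1, then a,b = 2,3
  Yield 2, then a,b = 3,5
  Yield 3, then a,b = 5,8
  Yield 5, then a,b = 8,13
  Yield 8, then a,b = 13,21
  Yield 13, then a,b = 21,34
  Yield 21, then a,b = 34,55
  Yield 34, then a,b = 55,89
Step 2: 55 >= 50, stop.
Therefore res = [1, 2, 3, 5, 8, 13, 21, 34].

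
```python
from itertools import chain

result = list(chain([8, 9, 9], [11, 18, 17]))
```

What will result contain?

Step 1: chain() concatenates iterables: [8, 9, 9] + [11, 18, 17].
Therefore result = [8, 9, 9, 11, 18, 17].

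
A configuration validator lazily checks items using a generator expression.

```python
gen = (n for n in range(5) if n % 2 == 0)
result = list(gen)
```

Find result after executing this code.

Step 1: Filter range(5) keeping only even values:
  n=0: even, included
  n=1: odd, excluded
  n=2: even, included
  n=3: odd, excluded
  n=4: even, included
Therefore result = [0, 2, 4].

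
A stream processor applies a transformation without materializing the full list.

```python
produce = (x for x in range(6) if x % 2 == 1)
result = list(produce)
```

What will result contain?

Step 1: Filter range(6) keeping only odd values:
  x=0: even, excluded
  x=1: odd, included
  x=2: even, excluded
  x=3: odd, included
  x=4: even, excluded
  x=5: odd, included
Therefore result = [1, 3, 5].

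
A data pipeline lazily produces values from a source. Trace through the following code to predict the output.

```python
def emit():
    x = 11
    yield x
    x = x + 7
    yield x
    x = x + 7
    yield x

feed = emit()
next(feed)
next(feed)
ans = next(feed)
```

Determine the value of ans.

Step 1: Trace through generator execution:
  Yield 1: x starts at 11, yield 11
  Yield 2: x = 11 + 7 = 18, yield 18
  Yield 3: x = 18 + 7 = 25, yield 25
Step 2: First next() gets 11, second next() gets the second value, third next() yields 25.
Therefore ans = 25.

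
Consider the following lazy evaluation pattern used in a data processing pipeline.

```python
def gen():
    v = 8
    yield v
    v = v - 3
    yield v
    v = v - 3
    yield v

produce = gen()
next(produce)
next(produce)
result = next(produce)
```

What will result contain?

Step 1: Trace through generator execution:
  Yield 1: v starts at 8, yield 8
  Yield 2: v = 8 - 3 = 5, yield 5
  Yield 3: v = 5 - 3 = 2, yield 2
Step 2: First next() gets 8, second next() gets the second value, third next() yields 2.
Therefore result = 2.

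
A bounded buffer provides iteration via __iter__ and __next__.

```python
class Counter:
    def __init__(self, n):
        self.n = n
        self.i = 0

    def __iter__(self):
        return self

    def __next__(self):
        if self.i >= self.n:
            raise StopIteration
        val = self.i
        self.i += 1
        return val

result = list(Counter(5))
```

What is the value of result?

Step 1: Counter(5) creates an iterator counting 0 to 4.
Step 2: list() consumes all values: [0, 1, 2, 3, 4].
Therefore result = [0, 1, 2, 3, 4].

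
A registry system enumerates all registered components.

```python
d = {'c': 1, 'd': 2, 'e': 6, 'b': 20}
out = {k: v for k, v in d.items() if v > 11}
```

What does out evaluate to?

Step 1: Filter items where value > 11:
  'c': 1 <= 11: removed
  'd': 2 <= 11: removed
  'e': 6 <= 11: removed
  'b': 20 > 11: kept
Therefore out = {'b': 20}.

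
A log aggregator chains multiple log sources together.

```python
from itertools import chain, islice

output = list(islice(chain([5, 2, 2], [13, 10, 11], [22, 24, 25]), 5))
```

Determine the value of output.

Step 1: chain([5, 2, 2], [13, 10, 11], [22, 24, 25]) = [5, 2, 2, 13, 10, 11, 22, 24, 25].
Step 2: islice takes first 5 elements: [5, 2, 2, 13, 10].
Therefore output = [5, 2, 2, 13, 10].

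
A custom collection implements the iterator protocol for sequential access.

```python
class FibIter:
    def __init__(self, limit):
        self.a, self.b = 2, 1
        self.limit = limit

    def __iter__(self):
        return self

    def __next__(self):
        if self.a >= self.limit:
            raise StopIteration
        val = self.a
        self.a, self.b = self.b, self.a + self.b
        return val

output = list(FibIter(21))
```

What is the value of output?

Step 1: Fibonacci-like sequence (a=2, b=1) until >= 21:
  Yield 2, then a,b = 1,3
  Yield 1, then a,b = 3,4
  Yield 3, then a,b = 4,7
  Yield 4, then a,b = 7,11
  Yield 7, then a,b = 11,18
  Yield 11, then a,b = 18,29
  Yield 18, then a,b = 29,47
Step 2: 29 >= 21, stop.
Therefore output = [2, 1, 3, 4, 7, 11, 18].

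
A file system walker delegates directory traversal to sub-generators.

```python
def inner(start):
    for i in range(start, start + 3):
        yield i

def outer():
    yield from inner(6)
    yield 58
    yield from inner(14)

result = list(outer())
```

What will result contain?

Step 1: outer() delegates to inner(6):
  yield 6
  yield 7
  yield 8
Step 2: yield 58
Step 3: Delegates to inner(14):
  yield 14
  yield 15
  yield 16
Therefore result = [6, 7, 8, 58, 14, 15, 16].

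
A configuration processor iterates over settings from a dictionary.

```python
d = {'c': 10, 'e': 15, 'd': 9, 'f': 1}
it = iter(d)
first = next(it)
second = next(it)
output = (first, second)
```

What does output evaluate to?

Step 1: iter(d) iterates over keys: ['c', 'e', 'd', 'f'].
Step 2: first = next(it) = 'c', second = next(it) = 'e'.
Therefore output = ('c', 'e').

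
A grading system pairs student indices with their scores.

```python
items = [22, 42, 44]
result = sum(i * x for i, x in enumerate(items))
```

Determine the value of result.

Step 1: Compute i * x for each (i, x) in enumerate([22, 42, 44]):
  i=0, x=22: 0*22 = 0
  i=1, x=42: 1*42 = 42
  i=2, x=44: 2*44 = 88
Step 2: sum = 0 + 42 + 88 = 130.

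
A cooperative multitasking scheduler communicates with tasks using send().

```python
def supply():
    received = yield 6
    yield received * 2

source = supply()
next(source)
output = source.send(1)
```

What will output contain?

Step 1: next(source) advances to first yield, producing 6.
Step 2: send(1) resumes, received = 1.
Step 3: yield received * 2 = 1 * 2 = 2.
Therefore output = 2.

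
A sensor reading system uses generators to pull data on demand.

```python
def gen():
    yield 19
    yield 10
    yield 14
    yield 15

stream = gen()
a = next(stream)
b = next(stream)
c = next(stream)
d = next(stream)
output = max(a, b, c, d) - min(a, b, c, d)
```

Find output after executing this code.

Step 1: Create generator and consume all values:
  a = next(stream) = 19
  b = next(stream) = 10
  c = next(stream) = 14
  d = next(stream) = 15
Step 2: max = 19, min = 10, output = 19 - 10 = 9.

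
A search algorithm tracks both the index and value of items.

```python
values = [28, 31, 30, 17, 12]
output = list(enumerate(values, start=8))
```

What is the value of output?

Step 1: enumerate with start=8:
  (8, 28)
  (9, 31)
  (10, 30)
  (11, 17)
  (12, 12)
Therefore output = [(8, 28), (9, 31), (10, 30), (11, 17), (12, 12)].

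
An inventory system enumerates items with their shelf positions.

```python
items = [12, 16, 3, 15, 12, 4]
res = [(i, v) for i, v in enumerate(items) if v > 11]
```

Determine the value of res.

Step 1: Filter enumerate([12, 16, 3, 15, 12, 4]) keeping v > 11:
  (0, 12): 12 > 11, included
  (1, 16): 16 > 11, included
  (2, 3): 3 <= 11, excluded
  (3, 15): 15 > 11, included
  (4, 12): 12 > 11, included
  (5, 4): 4 <= 11, excluded
Therefore res = [(0, 12), (1, 16), (3, 15), (4, 12)].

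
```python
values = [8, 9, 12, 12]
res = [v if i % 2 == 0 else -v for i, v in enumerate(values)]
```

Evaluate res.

Step 1: For each (i, v), keep v if i is even, negate if odd:
  i=0 (even): keep 8
  i=1 (odd): negate to -9
  i=2 (even): keep 12
  i=3 (odd): negate to -12
Therefore res = [8, -9, 12, -12].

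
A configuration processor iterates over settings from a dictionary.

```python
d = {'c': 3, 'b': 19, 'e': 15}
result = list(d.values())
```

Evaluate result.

Step 1: d.values() returns the dictionary values in insertion order.
Therefore result = [3, 19, 15].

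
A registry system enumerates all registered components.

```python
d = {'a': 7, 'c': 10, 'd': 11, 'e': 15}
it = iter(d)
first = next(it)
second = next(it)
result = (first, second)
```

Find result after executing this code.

Step 1: iter(d) iterates over keys: ['a', 'c', 'd', 'e'].
Step 2: first = next(it) = 'a', second = next(it) = 'c'.
Therefore result = ('a', 'c').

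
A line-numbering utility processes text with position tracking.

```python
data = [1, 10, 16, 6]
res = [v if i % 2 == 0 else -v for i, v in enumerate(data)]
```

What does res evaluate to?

Step 1: For each (i, v), keep v if i is even, negate if odd:
  i=0 (even): keep 1
  i=1 (odd): negate to -10
  i=2 (even): keep 16
  i=3 (odd): negate to -6
Therefore res = [1, -10, 16, -6].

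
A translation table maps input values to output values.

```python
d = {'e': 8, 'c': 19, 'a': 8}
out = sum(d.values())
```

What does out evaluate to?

Step 1: d.values() = [8, 19, 8].
Step 2: sum = 35.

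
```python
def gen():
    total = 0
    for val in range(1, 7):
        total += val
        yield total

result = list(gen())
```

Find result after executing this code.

Step 1: Generator accumulates running sum:
  val=1: total = 1, yield 1
  val=2: total = 3, yield 3
  val=3: total = 6, yield 6
  val=4: total = 10, yield 10
  val=5: total = 15, yield 15
  val=6: total = 21, yield 21
Therefore result = [1, 3, 6, 10, 15, 21].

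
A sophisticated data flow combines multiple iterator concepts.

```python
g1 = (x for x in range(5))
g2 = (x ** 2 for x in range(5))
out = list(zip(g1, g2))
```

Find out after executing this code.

Step 1: g1 produces [0, 1, 2, 3, 4].
Step 2: g2 produces [0, 1, 4, 9, 16].
Step 3: zip pairs them: [(0, 0), (1, 1), (2, 4), (3, 9), (4, 16)].
Therefore out = [(0, 0), (1, 1), (2, 4), (3, 9), (4, 16)].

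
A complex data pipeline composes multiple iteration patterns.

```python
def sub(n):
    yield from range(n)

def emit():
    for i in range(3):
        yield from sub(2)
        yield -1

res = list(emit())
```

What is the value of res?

Step 1: For each i in range(3):
  i=0: yield from sub(2) -> [0, 1], then yield -1
  i=1: yield from sub(2) -> [0, 1], then yield -1
  i=2: yield from sub(2) -> [0, 1], then yield -1
Therefore res = [0, 1, -1, 0, 1, -1, 0, 1, -1].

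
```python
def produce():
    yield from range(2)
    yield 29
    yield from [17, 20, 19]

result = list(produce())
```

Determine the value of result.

Step 1: Trace yields in order:
  yield 0
  yield 1
  yield 29
  yield 17
  yield 20
  yield 19
Therefore result = [0, 1, 29, 17, 20, 19].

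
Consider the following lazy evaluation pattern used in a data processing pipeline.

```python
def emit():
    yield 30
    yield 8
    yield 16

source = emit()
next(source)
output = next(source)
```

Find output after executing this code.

Step 1: emit() creates a generator.
Step 2: next(source) yields 30 (consumed and discarded).
Step 3: next(source) yields 8, assigned to output.
Therefore output = 8.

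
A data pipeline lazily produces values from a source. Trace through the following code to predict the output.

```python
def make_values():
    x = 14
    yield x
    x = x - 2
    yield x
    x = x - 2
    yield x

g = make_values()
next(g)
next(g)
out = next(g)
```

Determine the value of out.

Step 1: Trace through generator execution:
  Yield 1: x starts at 14, yield 14
  Yield 2: x = 14 - 2 = 12, yield 12
  Yield 3: x = 12 - 2 = 10, yield 10
Step 2: First next() gets 14, second next() gets the second value, third next() yields 10.
Therefore out = 10.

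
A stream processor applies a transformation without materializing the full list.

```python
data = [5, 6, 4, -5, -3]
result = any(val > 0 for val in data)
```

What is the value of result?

Step 1: Check val > 0 for each element in [5, 6, 4, -5, -3]:
  5 > 0: True
  6 > 0: True
  4 > 0: True
  -5 > 0: False
  -3 > 0: False
Step 2: any() returns True.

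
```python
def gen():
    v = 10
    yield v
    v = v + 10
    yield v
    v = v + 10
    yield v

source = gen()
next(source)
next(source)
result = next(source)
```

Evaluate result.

Step 1: Trace through generator execution:
  Yield 1: v starts at 10, yield 10
  Yield 2: v = 10 + 10 = 20, yield 20
  Yield 3: v = 20 + 10 = 30, yield 30
Step 2: First next() gets 10, second next() gets the second value, third next() yields 30.
Therefore result = 30.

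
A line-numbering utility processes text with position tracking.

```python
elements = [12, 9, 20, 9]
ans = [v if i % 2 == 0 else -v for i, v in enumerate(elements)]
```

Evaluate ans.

Step 1: For each (i, v), keep v if i is even, negate if odd:
  i=0 (even): keep 12
  i=1 (odd): negate to -9
  i=2 (even): keep 20
  i=3 (odd): negate to -9
Therefore ans = [12, -9, 20, -9].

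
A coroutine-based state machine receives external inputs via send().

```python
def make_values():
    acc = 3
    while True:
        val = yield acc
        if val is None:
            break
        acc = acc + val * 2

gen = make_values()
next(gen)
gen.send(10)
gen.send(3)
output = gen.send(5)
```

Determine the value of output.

Step 1: next() -> yield acc=3.
Step 2: send(10) -> val=10, acc = 3 + 10*2 = 23, yield 23.
Step 3: send(3) -> val=3, acc = 23 + 3*2 = 29, yield 29.
Step 4: send(5) -> val=5, acc = 29 + 5*2 = 39, yield 39.
Therefore output = 39.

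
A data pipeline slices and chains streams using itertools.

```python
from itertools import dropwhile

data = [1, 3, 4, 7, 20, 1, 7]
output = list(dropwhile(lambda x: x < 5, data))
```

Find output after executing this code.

Step 1: dropwhile drops elements while < 5:
  1 < 5: dropped
  3 < 5: dropped
  4 < 5: dropped
  7: kept (dropping stopped)
Step 2: Remaining elements kept regardless of condition.
Therefore output = [7, 20, 1, 7].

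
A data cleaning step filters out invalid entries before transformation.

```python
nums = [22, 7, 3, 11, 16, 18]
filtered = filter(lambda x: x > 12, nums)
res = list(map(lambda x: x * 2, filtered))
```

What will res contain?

Step 1: Filter nums for elements > 12:
  22: kept
  7: removed
  3: removed
  11: removed
  16: kept
  18: kept
Step 2: Map x * 2 on filtered [22, 16, 18]:
  22 -> 44
  16 -> 32
  18 -> 36
Therefore res = [44, 32, 36].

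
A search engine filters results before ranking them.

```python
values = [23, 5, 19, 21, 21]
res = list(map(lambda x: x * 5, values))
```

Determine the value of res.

Step 1: Apply lambda x: x * 5 to each element:
  23 -> 115
  5 -> 25
  19 -> 95
  21 -> 105
  21 -> 105
Therefore res = [115, 25, 95, 105, 105].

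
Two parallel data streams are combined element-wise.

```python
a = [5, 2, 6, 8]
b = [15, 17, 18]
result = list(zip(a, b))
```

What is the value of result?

Step 1: zip stops at shortest (len(a)=4, len(b)=3):
  Index 0: (5, 15)
  Index 1: (2, 17)
  Index 2: (6, 18)
Step 2: Last element of a (8) has no pair, dropped.
Therefore result = [(5, 15), (2, 17), (6, 18)].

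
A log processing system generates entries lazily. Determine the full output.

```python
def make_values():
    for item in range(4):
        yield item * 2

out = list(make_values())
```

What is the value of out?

Step 1: For each item in range(4), yield item * 2:
  item=0: yield 0 * 2 = 0
  item=1: yield 1 * 2 = 2
  item=2: yield 2 * 2 = 4
  item=3: yield 3 * 2 = 6
Therefore out = [0, 2, 4, 6].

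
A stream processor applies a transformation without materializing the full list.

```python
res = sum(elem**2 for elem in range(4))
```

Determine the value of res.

Step 1: Compute elem**2 for each elem in range(4):
  elem=0: 0**2 = 0
  elem=1: 1**2 = 1
  elem=2: 2**2 = 4
  elem=3: 3**2 = 9
Step 2: sum = 0 + 1 + 4 + 9 = 14.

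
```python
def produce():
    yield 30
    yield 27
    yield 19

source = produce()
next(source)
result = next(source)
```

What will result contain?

Step 1: produce() creates a generator.
Step 2: next(source) yields 30 (consumed and discarded).
Step 3: next(source) yields 27, assigned to result.
Therefore result = 27.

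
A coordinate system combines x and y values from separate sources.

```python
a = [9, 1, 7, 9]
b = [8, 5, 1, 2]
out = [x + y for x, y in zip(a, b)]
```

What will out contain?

Step 1: Add corresponding elements:
  9 + 8 = 17
  1 + 5 = 6
  7 + 1 = 8
  9 + 2 = 11
Therefore out = [17, 6, 8, 11].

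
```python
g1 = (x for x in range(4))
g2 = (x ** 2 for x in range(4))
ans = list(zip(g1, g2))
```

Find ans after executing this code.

Step 1: g1 produces [0, 1, 2, 3].
Step 2: g2 produces [0, 1, 4, 9].
Step 3: zip pairs them: [(0, 0), (1, 1), (2, 4), (3, 9)].
Therefore ans = [(0, 0), (1, 1), (2, 4), (3, 9)].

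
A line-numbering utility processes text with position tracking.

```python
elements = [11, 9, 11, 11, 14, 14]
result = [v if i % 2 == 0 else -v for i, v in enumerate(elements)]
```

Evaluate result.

Step 1: For each (i, v), keep v if i is even, negate if odd:
  i=0 (even): keep 11
  i=1 (odd): negate to -9
  i=2 (even): keep 11
  i=3 (odd): negate to -11
  i=4 (even): keep 14
  i=5 (odd): negate to -14
Therefore result = [11, -9, 11, -11, 14, -14].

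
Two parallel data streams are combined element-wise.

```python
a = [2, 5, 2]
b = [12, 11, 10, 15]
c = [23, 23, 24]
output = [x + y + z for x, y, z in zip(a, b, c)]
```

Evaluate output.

Step 1: zip three lists (truncates to shortest, len=3):
  2 + 12 + 23 = 37
  5 + 11 + 23 = 39
  2 + 10 + 24 = 36
Therefore output = [37, 39, 36].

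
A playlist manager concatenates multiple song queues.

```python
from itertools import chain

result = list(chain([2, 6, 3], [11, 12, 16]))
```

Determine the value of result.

Step 1: chain() concatenates iterables: [2, 6, 3] + [11, 12, 16].
Therefore result = [2, 6, 3, 11, 12, 16].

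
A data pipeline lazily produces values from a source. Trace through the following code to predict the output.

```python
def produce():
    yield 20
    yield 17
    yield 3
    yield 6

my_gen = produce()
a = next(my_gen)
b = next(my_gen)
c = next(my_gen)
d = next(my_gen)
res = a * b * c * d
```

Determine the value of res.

Step 1: Create generator and consume all values:
  a = next(my_gen) = 20
  b = next(my_gen) = 17
  c = next(my_gen) = 3
  d = next(my_gen) = 6
Step 2: res = 20 * 17 * 3 * 6 = 6120.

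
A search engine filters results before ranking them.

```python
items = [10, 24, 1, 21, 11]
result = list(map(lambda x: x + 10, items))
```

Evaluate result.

Step 1: Apply lambda x: x + 10 to each element:
  10 -> 20
  24 -> 34
  1 -> 11
  21 -> 31
  11 -> 21
Therefore result = [20, 34, 11, 31, 21].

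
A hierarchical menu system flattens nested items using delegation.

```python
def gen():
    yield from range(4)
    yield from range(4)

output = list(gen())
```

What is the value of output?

Step 1: Trace yields in order:
  yield 0
  yield 1
  yield 2
  yield 3
  yield 0
  yield 1
  yield 2
  yield 3
Therefore output = [0, 1, 2, 3, 0, 1, 2, 3].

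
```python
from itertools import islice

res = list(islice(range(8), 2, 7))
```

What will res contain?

Step 1: islice(range(8), 2, 7) takes elements at indices [2, 7).
Step 2: Elements: [2, 3, 4, 5, 6].
Therefore res = [2, 3, 4, 5, 6].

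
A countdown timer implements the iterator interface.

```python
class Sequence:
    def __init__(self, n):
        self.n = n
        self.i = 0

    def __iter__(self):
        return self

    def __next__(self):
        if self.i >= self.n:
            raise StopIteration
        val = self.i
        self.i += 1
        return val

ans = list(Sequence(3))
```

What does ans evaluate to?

Step 1: Sequence(3) creates an iterator counting 0 to 2.
Step 2: list() consumes all values: [0, 1, 2].
Therefore ans = [0, 1, 2].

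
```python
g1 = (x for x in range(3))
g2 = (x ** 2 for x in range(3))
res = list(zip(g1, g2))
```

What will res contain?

Step 1: g1 produces [0, 1, 2].
Step 2: g2 produces [0, 1, 4].
Step 3: zip pairs them: [(0, 0), (1, 1), (2, 4)].
Therefore res = [(0, 0), (1, 1), (2, 4)].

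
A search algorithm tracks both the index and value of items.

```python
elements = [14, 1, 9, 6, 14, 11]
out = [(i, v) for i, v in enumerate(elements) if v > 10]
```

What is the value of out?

Step 1: Filter enumerate([14, 1, 9, 6, 14, 11]) keeping v > 10:
  (0, 14): 14 > 10, included
  (1, 1): 1 <= 10, excluded
  (2, 9): 9 <= 10, excluded
  (3, 6): 6 <= 10, excluded
  (4, 14): 14 > 10, included
  (5, 11): 11 > 10, included
Therefore out = [(0, 14), (4, 14), (5, 11)].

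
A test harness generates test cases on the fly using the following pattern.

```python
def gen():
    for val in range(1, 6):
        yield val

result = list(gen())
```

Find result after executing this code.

Step 1: The generator yields each value from range(1, 6).
Step 2: list() consumes all yields: [1, 2, 3, 4, 5].
Therefore result = [1, 2, 3, 4, 5].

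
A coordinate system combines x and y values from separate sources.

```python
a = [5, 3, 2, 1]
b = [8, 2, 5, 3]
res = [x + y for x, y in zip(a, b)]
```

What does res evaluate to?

Step 1: Add corresponding elements:
  5 + 8 = 13
  3 + 2 = 5
  2 + 5 = 7
  1 + 3 = 4
Therefore res = [13, 5, 7, 4].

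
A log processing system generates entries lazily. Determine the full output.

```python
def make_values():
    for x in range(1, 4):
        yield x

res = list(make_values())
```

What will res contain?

Step 1: The generator yields each value from range(1, 4).
Step 2: list() consumes all yields: [1, 2, 3].
Therefore res = [1, 2, 3].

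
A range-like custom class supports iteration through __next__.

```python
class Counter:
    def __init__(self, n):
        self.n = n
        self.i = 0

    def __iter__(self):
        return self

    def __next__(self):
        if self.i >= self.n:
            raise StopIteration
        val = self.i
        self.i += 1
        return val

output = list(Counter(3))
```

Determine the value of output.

Step 1: Counter(3) creates an iterator counting 0 to 2.
Step 2: list() consumes all values: [0, 1, 2].
Therefore output = [0, 1, 2].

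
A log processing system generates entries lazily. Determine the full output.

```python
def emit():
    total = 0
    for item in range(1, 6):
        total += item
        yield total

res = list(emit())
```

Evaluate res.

Step 1: Generator accumulates running sum:
  item=1: total = 1, yield 1
  item=2: total = 3, yield 3
  item=3: total = 6, yield 6
  item=4: total = 10, yield 10
  item=5: total = 15, yield 15
Therefore res = [1, 3, 6, 10, 15].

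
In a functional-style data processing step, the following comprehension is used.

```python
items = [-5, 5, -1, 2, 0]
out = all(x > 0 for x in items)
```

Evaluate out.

Step 1: Check x > 0 for each element in [-5, 5, -1, 2, 0]:
  -5 > 0: False
  5 > 0: True
  -1 > 0: False
  2 > 0: True
  0 > 0: False
Step 2: all() returns False.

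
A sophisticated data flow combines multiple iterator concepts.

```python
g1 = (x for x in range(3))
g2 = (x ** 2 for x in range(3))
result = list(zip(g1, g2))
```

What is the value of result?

Step 1: g1 produces [0, 1, 2].
Step 2: g2 produces [0, 1, 4].
Step 3: zip pairs them: [(0, 0), (1, 1), (2, 4)].
Therefore result = [(0, 0), (1, 1), (2, 4)].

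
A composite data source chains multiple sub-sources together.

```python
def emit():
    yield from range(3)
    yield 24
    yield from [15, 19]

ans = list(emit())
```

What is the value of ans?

Step 1: Trace yields in order:
  yield 0
  yield 1
  yield 2
  yield 24
  yield 15
  yield 19
Therefore ans = [0, 1, 2, 24, 15, 19].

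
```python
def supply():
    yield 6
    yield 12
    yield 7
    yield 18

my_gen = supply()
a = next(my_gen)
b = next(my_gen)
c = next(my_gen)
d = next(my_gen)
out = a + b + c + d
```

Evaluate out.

Step 1: Create generator and consume all values:
  a = next(my_gen) = 6
  b = next(my_gen) = 12
  c = next(my_gen) = 7
  d = next(my_gen) = 18
Step 2: out = 6 + 12 + 7 + 18 = 43.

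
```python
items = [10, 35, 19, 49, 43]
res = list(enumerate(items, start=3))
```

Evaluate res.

Step 1: enumerate with start=3:
  (3, 10)
  (4, 35)
  (5, 19)
  (6, 49)
  (7, 43)
Therefore res = [(3, 10), (4, 35), (5, 19), (6, 49), (7, 43)].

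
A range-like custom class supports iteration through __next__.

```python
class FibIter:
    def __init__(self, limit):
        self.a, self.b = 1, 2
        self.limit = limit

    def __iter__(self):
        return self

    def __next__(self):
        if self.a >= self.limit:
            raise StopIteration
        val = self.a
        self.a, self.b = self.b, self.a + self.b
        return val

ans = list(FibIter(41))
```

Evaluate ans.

Step 1: Fibonacci-like sequence (a=1, b=2) until >= 41:
  Yield 1, then a,b = 2,3
  Yield 2, then a,b = 3,5
  Yield 3, then a,b = 5,8
  Yield 5, then a,b = 8,13
  Yield 8, then a,b = 13,21
  Yield 13, then a,b = 21,34
  Yield 21, then a,b = 34,55
  Yield 34, then a,b = 55,89
Step 2: 55 >= 41, stop.
Therefore ans = [1, 2, 3, 5, 8, 13, 21, 34].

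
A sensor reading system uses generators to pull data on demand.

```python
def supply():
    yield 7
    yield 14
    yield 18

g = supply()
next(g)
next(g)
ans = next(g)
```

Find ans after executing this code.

Step 1: supply() creates a generator.
Step 2: next(g) yields 7 (consumed and discarded).
Step 3: next(g) yields 14 (consumed and discarded).
Step 4: next(g) yields 18, assigned to ans.
Therefore ans = 18.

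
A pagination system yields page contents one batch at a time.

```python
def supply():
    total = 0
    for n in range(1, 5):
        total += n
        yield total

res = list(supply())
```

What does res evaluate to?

Step 1: Generator accumulates running sum:
  n=1: total = 1, yield 1
  n=2: total = 3, yield 3
  n=3: total = 6, yield 6
  n=4: total = 10, yield 10
Therefore res = [1, 3, 6, 10].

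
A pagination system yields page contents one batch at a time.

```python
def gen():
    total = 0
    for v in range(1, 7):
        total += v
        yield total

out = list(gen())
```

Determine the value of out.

Step 1: Generator accumulates running sum:
  v=1: total = 1, yield 1
  v=2: total = 3, yield 3
  v=3: total = 6, yield 6
  v=4: total = 10, yield 10
  v=5: total = 15, yield 15
  v=6: total = 21, yield 21
Therefore out = [1, 3, 6, 10, 15, 21].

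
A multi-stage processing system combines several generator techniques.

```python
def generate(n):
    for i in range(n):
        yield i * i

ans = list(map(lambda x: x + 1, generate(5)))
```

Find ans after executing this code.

Step 1: generate(5) yields squares: [0, 1, 4, 9, 16].
Step 2: map adds 1 to each: [1, 2, 5, 10, 17].
Therefore ans = [1, 2, 5, 10, 17].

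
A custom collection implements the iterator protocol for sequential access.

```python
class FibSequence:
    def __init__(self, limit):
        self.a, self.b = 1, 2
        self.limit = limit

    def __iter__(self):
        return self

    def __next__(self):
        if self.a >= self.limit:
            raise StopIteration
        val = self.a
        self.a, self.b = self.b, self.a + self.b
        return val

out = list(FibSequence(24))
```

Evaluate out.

Step 1: Fibonacci-like sequence (a=1, b=2) until >= 24:
  Yield 1, then a,b = 2,3
  Yield 2, then a,b = 3,5
  Yield 3, then a,b = 5,8
  Yield 5, then a,b = 8,13
  Yield 8, then a,b = 13,21
  Yield 13, then a,b = 21,34
  Yield 21, then a,b = 34,55
Step 2: 34 >= 24, stop.
Therefore out = [1, 2, 3, 5, 8, 13, 21].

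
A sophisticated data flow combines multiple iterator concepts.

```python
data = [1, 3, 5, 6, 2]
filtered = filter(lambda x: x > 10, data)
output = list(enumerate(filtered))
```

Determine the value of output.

Step 1: Filter [1, 3, 5, 6, 2] for > 10: [].
Step 2: enumerate re-indexes from 0: [].
Therefore output = [].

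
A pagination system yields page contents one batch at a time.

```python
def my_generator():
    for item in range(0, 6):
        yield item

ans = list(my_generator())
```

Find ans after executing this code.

Step 1: The generator yields each value from range(0, 6).
Step 2: list() consumes all yields: [0, 1, 2, 3, 4, 5].
Therefore ans = [0, 1, 2, 3, 4, 5].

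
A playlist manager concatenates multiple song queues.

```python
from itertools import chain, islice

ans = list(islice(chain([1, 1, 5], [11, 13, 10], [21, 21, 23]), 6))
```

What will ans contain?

Step 1: chain([1, 1, 5], [11, 13, 10], [21, 21, 23]) = [1, 1, 5, 11, 13, 10, 21, 21, 23].
Step 2: islice takes first 6 elements: [1, 1, 5, 11, 13, 10].
Therefore ans = [1, 1, 5, 11, 13, 10].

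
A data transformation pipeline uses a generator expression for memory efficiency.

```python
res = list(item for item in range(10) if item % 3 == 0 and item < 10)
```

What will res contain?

Step 1: Filter range(10) where item % 3 == 0 and item < 10:
  item=0: both conditions met, included
  item=1: excluded (1 % 3 != 0)
  item=2: excluded (2 % 3 != 0)
  item=3: both conditions met, included
  item=4: excluded (4 % 3 != 0)
  item=5: excluded (5 % 3 != 0)
  item=6: both conditions met, included
  item=7: excluded (7 % 3 != 0)
  item=8: excluded (8 % 3 != 0)
  item=9: both conditions met, included
Therefore res = [0, 3, 6, 9].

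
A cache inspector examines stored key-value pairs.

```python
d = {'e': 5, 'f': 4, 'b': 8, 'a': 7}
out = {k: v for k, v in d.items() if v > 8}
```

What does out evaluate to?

Step 1: Filter items where value > 8:
  'e': 5 <= 8: removed
  'f': 4 <= 8: removed
  'b': 8 <= 8: removed
  'a': 7 <= 8: removed
Therefore out = {}.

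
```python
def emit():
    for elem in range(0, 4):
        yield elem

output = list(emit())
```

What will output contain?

Step 1: The generator yields each value from range(0, 4).
Step 2: list() consumes all yields: [0, 1, 2, 3].
Therefore output = [0, 1, 2, 3].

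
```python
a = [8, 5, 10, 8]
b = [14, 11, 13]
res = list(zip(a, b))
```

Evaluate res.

Step 1: zip stops at shortest (len(a)=4, len(b)=3):
  Index 0: (8, 14)
  Index 1: (5, 11)
  Index 2: (10, 13)
Step 2: Last element of a (8) has no pair, dropped.
Therefore res = [(8, 14), (5, 11), (10, 13)].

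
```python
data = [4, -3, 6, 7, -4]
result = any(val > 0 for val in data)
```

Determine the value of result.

Step 1: Check val > 0 for each element in [4, -3, 6, 7, -4]:
  4 > 0: True
  -3 > 0: False
  6 > 0: True
  7 > 0: True
  -4 > 0: False
Step 2: any() returns True.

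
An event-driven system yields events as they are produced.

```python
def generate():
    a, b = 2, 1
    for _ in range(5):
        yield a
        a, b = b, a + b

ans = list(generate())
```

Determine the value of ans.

Step 1: Fibonacci-like sequence starting with a=2, b=1:
  Iteration 1: yield a=2, then a,b = 1,3
  Iteration 2: yield a=1, then a,b = 3,4
  Iteration 3: yield a=3, then a,b = 4,7
  Iteration 4: yield a=4, then a,b = 7,11
  Iteration 5: yield a=7, then a,b = 11,18
Therefore ans = [2, 1, 3, 4, 7].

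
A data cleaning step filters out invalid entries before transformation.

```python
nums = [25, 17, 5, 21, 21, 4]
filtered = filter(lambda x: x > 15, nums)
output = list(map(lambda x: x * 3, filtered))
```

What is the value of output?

Step 1: Filter nums for elements > 15:
  25: kept
  17: kept
  5: removed
  21: kept
  21: kept
  4: removed
Step 2: Map x * 3 on filtered [25, 17, 21, 21]:
  25 -> 75
  17 -> 51
  21 -> 63
  21 -> 63
Therefore output = [75, 51, 63, 63].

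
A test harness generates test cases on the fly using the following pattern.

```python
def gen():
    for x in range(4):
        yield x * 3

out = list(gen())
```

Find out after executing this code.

Step 1: For each x in range(4), yield x * 3:
  x=0: yield 0 * 3 = 0
  x=1: yield 1 * 3 = 3
  x=2: yield 2 * 3 = 6
  x=3: yield 3 * 3 = 9
Therefore out = [0, 3, 6, 9].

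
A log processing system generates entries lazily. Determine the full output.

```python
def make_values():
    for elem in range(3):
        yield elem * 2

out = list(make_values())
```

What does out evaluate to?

Step 1: For each elem in range(3), yield elem * 2:
  elem=0: yield 0 * 2 = 0
  elem=1: yield 1 * 2 = 2
  elem=2: yield 2 * 2 = 4
Therefore out = [0, 2, 4].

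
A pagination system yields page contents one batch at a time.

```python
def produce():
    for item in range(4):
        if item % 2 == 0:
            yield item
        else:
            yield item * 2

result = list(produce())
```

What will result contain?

Step 1: For each item in range(4), yield item if even, else item*2:
  item=0 (even): yield 0
  item=1 (odd): yield 1*2 = 2
  item=2 (even): yield 2
  item=3 (odd): yield 3*2 = 6
Therefore result = [0, 2, 2, 6].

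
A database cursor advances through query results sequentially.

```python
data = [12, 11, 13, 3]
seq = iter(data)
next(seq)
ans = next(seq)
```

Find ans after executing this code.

Step 1: Create iterator over [12, 11, 13, 3].
Step 2: next() consumes 12.
Step 3: next() returns 11.
Therefore ans = 11.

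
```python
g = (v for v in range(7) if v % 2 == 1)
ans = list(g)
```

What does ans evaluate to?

Step 1: Filter range(7) keeping only odd values:
  v=0: even, excluded
  v=1: odd, included
  v=2: even, excluded
  v=3: odd, included
  v=4: even, excluded
  v=5: odd, included
  v=6: even, excluded
Therefore ans = [1, 3, 5].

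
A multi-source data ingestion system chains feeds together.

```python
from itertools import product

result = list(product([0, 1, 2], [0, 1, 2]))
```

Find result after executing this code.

Step 1: product([0, 1, 2], [0, 1, 2]) gives all pairs:
  (0, 0)
  (0, 1)
  (0, 2)
  (1, 0)
  (1, 1)
  (1, 2)
  (2, 0)
  (2, 1)
  (2, 2)
Therefore result = [(0, 0), (0, 1), (0, 2), (1, 0), (1, 1), (1, 2), (2, 0), (2, 1), (2, 2)].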